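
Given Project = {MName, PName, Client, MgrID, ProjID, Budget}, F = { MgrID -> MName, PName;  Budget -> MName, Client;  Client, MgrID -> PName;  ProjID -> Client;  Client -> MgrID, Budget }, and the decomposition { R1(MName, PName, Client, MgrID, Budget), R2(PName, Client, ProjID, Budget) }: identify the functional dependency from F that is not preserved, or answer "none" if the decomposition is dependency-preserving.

MgrID → MName, PName lies within R1.
Budget → MName, Client lies within R1.
Client, MgrID → PName lies within R1.
ProjID → Client lies within R2.
Client → MgrID, Budget lies within R1.
Every dependency is enforceable on the fragments, so the decomposition is dependency-preserving.

none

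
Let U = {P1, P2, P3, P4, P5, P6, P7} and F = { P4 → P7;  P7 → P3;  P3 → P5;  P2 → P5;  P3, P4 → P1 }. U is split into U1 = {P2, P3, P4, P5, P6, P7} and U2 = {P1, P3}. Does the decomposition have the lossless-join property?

No

Common attributes: U1 ∩ U2 = {P3}.
Closure of {P3}: P3 → P5 applies, adding P5. So (P3)⁺ = {P3, P5}.
The closure contains neither all of U1 = {P2, P3, P4, P5, P6, P7} nor all of U2 = {P1, P3}, so the common attributes are not a superkey of either fragment. The join is lossy.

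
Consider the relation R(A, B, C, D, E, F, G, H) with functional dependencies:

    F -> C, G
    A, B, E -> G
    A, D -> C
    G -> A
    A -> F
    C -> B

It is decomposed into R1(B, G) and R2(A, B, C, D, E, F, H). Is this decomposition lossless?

No

Common attributes: R1 ∩ R2 = {B}.
No dependency enlarges {B}, so (B)⁺ = {B}.
The closure contains neither all of R1 = {B, G} nor all of R2 = {A, B, C, D, E, F, H}, so the common attributes are not a superkey of either fragment. The join is lossy.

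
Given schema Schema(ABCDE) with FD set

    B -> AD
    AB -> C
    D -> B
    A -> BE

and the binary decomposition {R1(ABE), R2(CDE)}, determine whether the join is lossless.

Common attributes: R1 ∩ R2 = {E}.
No dependency enlarges {E}, so (E)⁺ = {E}.
The closure contains neither all of R1 = {ABE} nor all of R2 = {CDE}, so the common attributes are not a superkey of either fragment. The join is lossy.

No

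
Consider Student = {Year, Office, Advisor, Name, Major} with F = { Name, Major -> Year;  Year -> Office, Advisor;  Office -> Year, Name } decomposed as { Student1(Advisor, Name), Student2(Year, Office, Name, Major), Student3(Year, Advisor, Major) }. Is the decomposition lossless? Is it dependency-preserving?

lossless and dependency-preserving

Lossless test (chase): Rows 2 and 3 agree on Year; apply Year→Office, Advisor and equate their Office, Advisor entries. Rows 2 and 3 agree on Office; apply Office→Year, Name and equate their Year, Name entries. Row 2 is now all distinguished symbols — the join is lossless.
Dependency preservation: Year → Office, Advisor is not contained in any single fragment, but the restricted closure of its left-hand side across the fragments still reaches the right-hand side; the remaining FDs each lie inside some fragment. All dependencies are preserved.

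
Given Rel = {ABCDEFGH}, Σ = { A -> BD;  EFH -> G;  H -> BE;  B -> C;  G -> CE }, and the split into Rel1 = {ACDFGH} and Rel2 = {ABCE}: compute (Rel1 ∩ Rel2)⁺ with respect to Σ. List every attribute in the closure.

Rel1 ∩ Rel2 = {AC}.
A → BD applies, adding BD
Closure: {ABCD}.

ABCD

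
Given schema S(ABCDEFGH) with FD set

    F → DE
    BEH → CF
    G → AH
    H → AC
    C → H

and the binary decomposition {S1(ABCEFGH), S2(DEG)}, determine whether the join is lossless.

No

Common attributes: S1 ∩ S2 = {EG}.
Closure of {EG}: G → AH applies, adding AH; H → AC applies, adding C. So (EG)⁺ = {ACEGH}.
The closure contains neither all of S1 = {ABCEFGH} nor all of S2 = {DEG}, so the common attributes are not a superkey of either fragment. The join is lossy.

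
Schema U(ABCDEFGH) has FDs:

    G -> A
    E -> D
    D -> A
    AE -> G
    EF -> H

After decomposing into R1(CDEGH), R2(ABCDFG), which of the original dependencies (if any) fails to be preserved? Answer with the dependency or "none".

EF -> H

Check EF → H: no single fragment contains all of {EFH}, and the restricted closure of {EF} across the fragments never reaches {H}.
G → A is preserved.
E → D is preserved.
D → A is preserved.
AE → G is preserved.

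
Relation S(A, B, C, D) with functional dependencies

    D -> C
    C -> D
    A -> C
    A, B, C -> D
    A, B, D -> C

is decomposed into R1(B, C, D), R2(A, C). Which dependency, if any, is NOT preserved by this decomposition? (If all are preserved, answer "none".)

none

D → C lies within R1.
C → D lies within R1.
A → C lies within R2.
A, B, C → D: restricted closure across fragments reaches D.
A, B, D → C: restricted closure across fragments reaches C.
Every dependency is enforceable on the fragments, so the decomposition is dependency-preserving.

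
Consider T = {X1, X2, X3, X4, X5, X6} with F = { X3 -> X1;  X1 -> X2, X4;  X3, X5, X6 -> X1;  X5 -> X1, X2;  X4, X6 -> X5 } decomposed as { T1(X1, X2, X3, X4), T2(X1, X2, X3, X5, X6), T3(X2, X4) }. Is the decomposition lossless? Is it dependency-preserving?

lossless but not dependency-preserving

Lossless test (chase): Rows 1 and 2 agree on X1; apply X1→X2, X4 and equate their X2, X4 entries. Row 2 is now all distinguished symbols — the join is lossless.
Dependency preservation: the restricted closure of {X4, X6} across the fragments never reaches {X5}, so X4, X6 → X5 cannot be enforced without a join — not preserved.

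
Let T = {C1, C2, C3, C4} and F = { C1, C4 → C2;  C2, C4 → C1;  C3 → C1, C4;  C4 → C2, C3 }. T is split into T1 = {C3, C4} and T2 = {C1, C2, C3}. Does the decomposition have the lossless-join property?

Common attributes: T1 ∩ T2 = {C3}.
Closure of {C3}: C3 → C1, C4 applies, adding C1, C4; C4 → C2, C3 applies, adding C2. So (C3)⁺ = {C1, C2, C3, C4}.
This closure contains every attribute of T1, so T1 ∩ T2 → T1. The join is lossless.

Yes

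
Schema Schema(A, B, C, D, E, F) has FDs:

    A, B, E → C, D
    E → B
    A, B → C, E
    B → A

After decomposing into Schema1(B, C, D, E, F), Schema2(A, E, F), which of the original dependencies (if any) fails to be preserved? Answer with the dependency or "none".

none

A, B, E → C, D: restricted closure across fragments reaches C, D.
E → B lies within Schema1.
A, B → C, E: restricted closure across fragments reaches C, E.
B → A: restricted closure across fragments reaches A.
Every dependency is enforceable on the fragments, so the decomposition is dependency-preserving.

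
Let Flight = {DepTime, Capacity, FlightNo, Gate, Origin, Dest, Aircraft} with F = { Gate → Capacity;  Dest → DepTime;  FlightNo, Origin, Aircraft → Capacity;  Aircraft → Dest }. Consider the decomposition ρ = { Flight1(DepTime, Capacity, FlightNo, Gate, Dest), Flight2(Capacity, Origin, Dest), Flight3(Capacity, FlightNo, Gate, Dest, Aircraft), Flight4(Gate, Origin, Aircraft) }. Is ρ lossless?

Chase test. Columns are DepTime, Capacity, FlightNo, Gate, Origin, Dest, Aircraft; row i has aⱼ where attribute j ∈ Flighti, else bᵢⱼ.
Initial tableau (one row per fragment):
  row 1: a1 a2 a3 a4 b15 a6 b17
  row 2: b21 a2 b23 b24 a5 a6 b27
  row 3: b31 a2 a3 a4 b35 a6 a7
  row 4: b41 b42 b43 a4 a5 b46 a7
Rows 1 and 4 agree on Gate; apply Gate→Capacity and equate their Capacity entries.
Rows 1 and 2 agree on Dest; apply Dest→DepTime and equate their DepTime entries.
Rows 1 and 3 agree on Dest; apply Dest→DepTime and equate their DepTime entries.
Rows 3 and 4 agree on Aircraft; apply Aircraft→Dest and equate their Dest entries.
Rows 1 and 4 agree on Dest; apply Dest→DepTime and equate their DepTime entries.
No row becomes fully distinguished — the join is lossy.

No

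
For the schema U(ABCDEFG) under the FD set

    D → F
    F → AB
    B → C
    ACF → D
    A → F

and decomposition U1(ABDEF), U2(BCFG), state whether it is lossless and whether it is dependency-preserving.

Lossless test: (BF)⁺ = {ABCDF}, which is a superkey of neither fragment — lossy.
Dependency preservation: ACF → D is not contained in any single fragment, but the restricted closure of its left-hand side across the fragments still reaches the right-hand side; the remaining FDs each lie inside some fragment. All dependencies are preserved.

lossy but dependency-preserving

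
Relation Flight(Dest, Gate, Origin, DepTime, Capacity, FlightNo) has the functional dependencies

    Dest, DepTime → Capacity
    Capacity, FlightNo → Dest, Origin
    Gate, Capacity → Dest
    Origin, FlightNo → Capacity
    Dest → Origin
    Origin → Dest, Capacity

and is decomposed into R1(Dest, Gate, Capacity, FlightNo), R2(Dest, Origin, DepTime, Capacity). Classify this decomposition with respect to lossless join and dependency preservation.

Lossless test: (Dest, Capacity)⁺ = {Dest, Origin, Capacity}, which is a superkey of neither fragment — lossy.
Dependency preservation: Capacity, FlightNo → Dest, Origin; Origin, FlightNo → Capacity are not contained in any single fragment, but the restricted closure of each left-hand side across the fragments still reaches the right-hand side; the remaining FDs each lie inside some fragment. All dependencies are preserved.

lossy but dependency-preserving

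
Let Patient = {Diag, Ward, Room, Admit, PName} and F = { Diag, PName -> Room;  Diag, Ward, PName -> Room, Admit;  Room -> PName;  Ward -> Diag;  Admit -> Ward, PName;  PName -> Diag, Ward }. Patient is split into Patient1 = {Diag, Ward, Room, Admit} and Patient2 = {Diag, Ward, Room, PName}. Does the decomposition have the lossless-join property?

Common attributes: Patient1 ∩ Patient2 = {Diag, Ward, Room}.
Closure of {Diag, Ward, Room}: Room → PName applies, adding PName; Diag, Ward, PName → Room, Admit applies, adding Admit. So (Diag, Ward, Room)⁺ = {Diag, Ward, Room, Admit, PName}.
This closure contains every attribute of Patient1, so Patient1 ∩ Patient2 → Patient1. The join is lossless.

Yes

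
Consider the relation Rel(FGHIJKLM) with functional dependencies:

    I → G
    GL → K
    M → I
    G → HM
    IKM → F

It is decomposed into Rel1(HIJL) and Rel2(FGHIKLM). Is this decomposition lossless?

Common attributes: Rel1 ∩ Rel2 = {HIL}.
Closure of {HIL}: I → G applies, adding G; GL → K applies, adding K; G → HM applies, adding M; IKM → F applies, adding F. So (HIL)⁺ = {FGHIKLM}.
This closure contains every attribute of Rel2, so Rel1 ∩ Rel2 → Rel2. The join is lossless.

Yes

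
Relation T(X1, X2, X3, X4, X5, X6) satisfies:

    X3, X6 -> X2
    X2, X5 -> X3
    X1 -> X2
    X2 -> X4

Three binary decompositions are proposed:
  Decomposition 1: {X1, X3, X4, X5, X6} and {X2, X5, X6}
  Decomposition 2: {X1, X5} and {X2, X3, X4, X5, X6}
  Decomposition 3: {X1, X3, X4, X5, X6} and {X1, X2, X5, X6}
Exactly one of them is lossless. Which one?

Decomposition 1: common = {X5, X6}, closure = {X5, X6} → lossy.
Decomposition 2: common = {X5}, closure = {X5} → lossy.
Decomposition 3: common = {X1, X5, X6}, closure = {X1, X2, X3, X4, X5, X6} → lossless.

Decomposition 3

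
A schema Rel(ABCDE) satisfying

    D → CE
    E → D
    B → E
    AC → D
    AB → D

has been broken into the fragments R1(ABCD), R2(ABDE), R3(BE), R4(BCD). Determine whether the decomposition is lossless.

Yes

Chase test. Columns are ABCDE; row i has aⱼ where attribute j ∈ Ri, else bᵢⱼ.
Initial tableau (one row per fragment):
  row 1: a1 a2 a3 a4 b15
  row 2: a1 a2 b23 a4 a5
  row 3: b31 a2 b33 b34 a5
  row 4: b41 a2 a3 a4 b45
Rows 1 and 2 agree on D; apply D→CE and equate their CE entries.
Rows 1 and 4 agree on D; apply D→CE and equate their CE entries.
Rows 1 and 3 agree on E; apply E→D and equate their D entries.
Rows 1 and 3 agree on D; apply D→CE and equate their CE entries.
Row 1 is now all distinguished symbols — the join is lossless.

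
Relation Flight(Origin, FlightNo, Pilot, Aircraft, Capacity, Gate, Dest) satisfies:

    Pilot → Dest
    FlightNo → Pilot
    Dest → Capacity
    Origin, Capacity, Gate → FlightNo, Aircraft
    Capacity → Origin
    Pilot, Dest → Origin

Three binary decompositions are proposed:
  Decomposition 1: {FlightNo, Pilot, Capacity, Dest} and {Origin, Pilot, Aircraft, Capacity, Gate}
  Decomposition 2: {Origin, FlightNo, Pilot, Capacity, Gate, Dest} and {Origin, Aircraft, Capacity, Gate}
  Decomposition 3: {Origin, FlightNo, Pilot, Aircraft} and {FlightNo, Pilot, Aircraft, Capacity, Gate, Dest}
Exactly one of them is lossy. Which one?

Decomposition 1: common = {Pilot, Capacity}, closure = {Origin, Pilot, Capacity, Dest} → lossy.
Decomposition 2: common = {Origin, Capacity, Gate}, closure = {Origin, FlightNo, Pilot, Aircraft, Capacity, Gate, Dest} → lossless.
Decomposition 3: common = {FlightNo, Pilot, Aircraft}, closure = {Origin, FlightNo, Pilot, Aircraft, Capacity, Dest} → lossless.

Decomposition 1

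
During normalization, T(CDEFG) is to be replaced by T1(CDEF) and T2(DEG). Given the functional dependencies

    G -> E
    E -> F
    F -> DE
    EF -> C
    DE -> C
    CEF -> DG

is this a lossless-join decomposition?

Common attributes: T1 ∩ T2 = {DE}.
Closure of {DE}: E → F applies, adding F; EF → C applies, adding C; CEF → DG applies, adding G. So (DE)⁺ = {CDEFG}.
This closure contains every attribute of T1, so T1 ∩ T2 → T1. The join is lossless.

Yes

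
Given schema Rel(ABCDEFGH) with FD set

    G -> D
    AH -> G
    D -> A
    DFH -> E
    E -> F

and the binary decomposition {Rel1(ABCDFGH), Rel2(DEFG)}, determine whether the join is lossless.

No

Common attributes: Rel1 ∩ Rel2 = {DFG}.
Closure of {DFG}: D → A applies, adding A. So (DFG)⁺ = {ADFG}.
The closure contains neither all of Rel1 = {ABCDFGH} nor all of Rel2 = {DEFG}, so the common attributes are not a superkey of either fragment. The join is lossy.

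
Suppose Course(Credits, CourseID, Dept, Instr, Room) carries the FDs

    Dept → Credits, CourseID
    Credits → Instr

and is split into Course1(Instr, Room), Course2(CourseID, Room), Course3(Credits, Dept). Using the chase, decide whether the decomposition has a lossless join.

Chase test. Columns are Credits, CourseID, Dept, Instr, Room; row i has aⱼ where attribute j ∈ Coursei, else bᵢⱼ.
Initial tableau (one row per fragment):
  row 1: b11 b12 b13 a4 a5
  row 2: b21 a2 b23 b24 a5
  row 3: a1 b32 a3 b34 b35
No row becomes fully distinguished — the join is lossy.

No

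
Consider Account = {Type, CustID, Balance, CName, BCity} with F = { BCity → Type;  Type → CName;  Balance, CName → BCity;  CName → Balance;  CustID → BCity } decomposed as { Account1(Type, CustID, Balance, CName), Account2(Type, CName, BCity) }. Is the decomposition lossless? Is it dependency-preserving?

lossless and dependency-preserving

Lossless test: (Type, CName)⁺ = {Type, Balance, CName, BCity}, which contains all of one fragment — lossless.
Dependency preservation: Balance, CName → BCity; CustID → BCity are not contained in any single fragment, but the restricted closure of each left-hand side across the fragments still reaches the right-hand side; the remaining FDs each lie inside some fragment. All dependencies are preserved.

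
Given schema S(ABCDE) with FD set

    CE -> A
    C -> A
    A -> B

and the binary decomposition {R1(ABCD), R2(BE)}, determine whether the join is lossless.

Common attributes: R1 ∩ R2 = {B}.
No dependency enlarges {B}, so (B)⁺ = {B}.
The closure contains neither all of R1 = {ABCD} nor all of R2 = {BE}, so the common attributes are not a superkey of either fragment. The join is lossy.

No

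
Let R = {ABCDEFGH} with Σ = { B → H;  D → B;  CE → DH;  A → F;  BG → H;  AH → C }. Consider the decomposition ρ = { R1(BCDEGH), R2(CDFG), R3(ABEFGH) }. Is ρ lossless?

Chase test. Columns are ABCDEFGH; row i has aⱼ where attribute j ∈ Ri, else bᵢⱼ.
Initial tableau (one row per fragment):
  row 1: b11 a2 a3 a4 a5 b16 a7 a8
  row 2: b21 b22 a3 a4 b25 a6 a7 b28
  row 3: a1 a2 b33 b34 a5 a6 a7 a8
Rows 1 and 2 agree on D; apply D→B and equate their B entries.
Rows 1 and 2 agree on BG; apply BG→H and equate their H entries.
No row becomes fully distinguished — the join is lossy.

No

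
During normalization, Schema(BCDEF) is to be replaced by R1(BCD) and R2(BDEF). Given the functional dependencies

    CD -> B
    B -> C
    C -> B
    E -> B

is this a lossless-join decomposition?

Yes

Common attributes: R1 ∩ R2 = {BD}.
Closure of {BD}: B → C applies, adding C. So (BD)⁺ = {BCD}.
This closure contains every attribute of R1, so R1 ∩ R2 → R1. The join is lossless.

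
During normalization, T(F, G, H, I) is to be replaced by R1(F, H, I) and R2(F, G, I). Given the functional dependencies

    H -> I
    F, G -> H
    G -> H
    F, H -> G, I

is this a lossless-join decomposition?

No

Common attributes: R1 ∩ R2 = {F, I}.
No dependency enlarges {F, I}, so (F, I)⁺ = {F, I}.
The closure contains neither all of R1 = {F, H, I} nor all of R2 = {F, G, I}, so the common attributes are not a superkey of either fragment. The join is lossy.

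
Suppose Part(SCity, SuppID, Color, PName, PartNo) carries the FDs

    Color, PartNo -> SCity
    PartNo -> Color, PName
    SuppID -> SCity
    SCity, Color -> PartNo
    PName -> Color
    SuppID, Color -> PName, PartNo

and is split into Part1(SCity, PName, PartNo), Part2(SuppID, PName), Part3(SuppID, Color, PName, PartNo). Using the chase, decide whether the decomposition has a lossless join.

Yes

Chase test. Columns are SCity, SuppID, Color, PName, PartNo; row i has aⱼ where attribute j ∈ Parti, else bᵢⱼ.
Initial tableau (one row per fragment):
  row 1: a1 b12 b13 a4 a5
  row 2: b21 a2 b23 a4 b25
  row 3: b31 a2 a3 a4 a5
Rows 1 and 3 agree on PartNo; apply PartNo→Color, PName and equate their Color, PName entries.
Rows 2 and 3 agree on SuppID; apply SuppID→SCity and equate their SCity entries.
Rows 1 and 2 agree on PName; apply PName→Color and equate their Color entries.
Rows 2 and 3 agree on SuppID, Color; apply SuppID, Color→PName, PartNo and equate their PName, PartNo entries.
Rows 1 and 2 agree on Color, PartNo; apply Color, PartNo→SCity and equate their SCity entries.
Row 2 is now all distinguished symbols — the join is lossless.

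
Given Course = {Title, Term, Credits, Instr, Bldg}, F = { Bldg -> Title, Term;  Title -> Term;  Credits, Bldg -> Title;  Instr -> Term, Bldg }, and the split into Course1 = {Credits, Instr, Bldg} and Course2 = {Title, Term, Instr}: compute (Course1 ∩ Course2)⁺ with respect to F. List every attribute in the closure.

Title, Term, Instr, Bldg

Course1 ∩ Course2 = {Instr}.
Instr → Term, Bldg applies, adding Term, Bldg
Bldg → Title, Term applies, adding Title
Closure: {Title, Term, Instr, Bldg}.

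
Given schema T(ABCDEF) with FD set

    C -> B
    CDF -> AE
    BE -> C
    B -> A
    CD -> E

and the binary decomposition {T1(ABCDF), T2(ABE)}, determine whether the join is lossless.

Common attributes: T1 ∩ T2 = {AB}.
No dependency enlarges {AB}, so (AB)⁺ = {AB}.
The closure contains neither all of T1 = {ABCDF} nor all of T2 = {ABE}, so the common attributes are not a superkey of either fragment. The join is lossy.

No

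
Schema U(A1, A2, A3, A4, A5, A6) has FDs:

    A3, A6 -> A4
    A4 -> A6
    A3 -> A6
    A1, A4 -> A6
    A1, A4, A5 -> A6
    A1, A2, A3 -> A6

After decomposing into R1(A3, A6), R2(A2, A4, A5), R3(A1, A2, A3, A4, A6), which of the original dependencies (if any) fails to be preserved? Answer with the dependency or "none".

none

A3, A6 → A4 lies within R3.
A4 → A6 lies within R3.
A3 → A6 lies within R1.
A1, A4 → A6 lies within R3.
A1, A4, A5 → A6: restricted closure across fragments reaches A6.
A1, A2, A3 → A6 lies within R3.
Every dependency is enforceable on the fragments, so the decomposition is dependency-preserving.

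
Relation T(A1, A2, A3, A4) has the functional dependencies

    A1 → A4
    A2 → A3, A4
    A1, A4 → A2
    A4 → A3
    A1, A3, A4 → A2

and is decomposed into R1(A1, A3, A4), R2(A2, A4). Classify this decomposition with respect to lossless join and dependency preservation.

Lossless test: (A4)⁺ = {A3, A4}, which is a superkey of neither fragment — lossy.
Dependency preservation: the restricted closure of {A1, A4} across the fragments never reaches {A2}, so A1, A4 → A2 cannot be enforced without a join — not preserved.

lossy and not dependency-preserving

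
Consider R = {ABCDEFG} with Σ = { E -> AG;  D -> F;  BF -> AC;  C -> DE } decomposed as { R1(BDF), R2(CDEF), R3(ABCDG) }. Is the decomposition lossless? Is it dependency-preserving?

Lossless test (chase): Rows 1 and 3 agree on D; apply D→F and equate their F entries. Rows 1 and 3 agree on BF; apply BF→AC and equate their AC entries. Rows 1 and 2 agree on C; apply C→DE and equate their DE entries. Rows 1 and 3 agree on C; apply C→DE and equate their DE entries. Rows 1 and 2 agree on E; apply E→AG and equate their AG entries. Rows 1 and 3 agree on E; apply E→AG and equate their AG entries. Row 1 is now all distinguished symbols — the join is lossless.
Dependency preservation: the restricted closure of {E} across the fragments never reaches {AG}, so E → AG cannot be enforced without a join — not preserved.

lossless but not dependency-preserving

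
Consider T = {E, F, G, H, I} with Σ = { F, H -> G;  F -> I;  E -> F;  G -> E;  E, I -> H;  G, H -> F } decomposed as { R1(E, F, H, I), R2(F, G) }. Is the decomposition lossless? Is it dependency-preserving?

Lossless test: (F)⁺ = {F, I}, which is a superkey of neither fragment — lossy.
Dependency preservation: the restricted closure of {F, H} across the fragments never reaches {G}, so F, H → G cannot be enforced without a join — not preserved.

lossy and not dependency-preserving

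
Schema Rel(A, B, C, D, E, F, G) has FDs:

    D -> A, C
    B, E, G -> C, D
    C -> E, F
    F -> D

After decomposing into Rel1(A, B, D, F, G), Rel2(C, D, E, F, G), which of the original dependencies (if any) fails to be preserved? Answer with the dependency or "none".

B, E, G -> C, D

Check B, E, G → C, D: no single fragment contains all of {B, C, D, E, G}, and the restricted closure of {B, E, G} across the fragments never reaches {C, D}.
D → A, C is preserved.
C → E, F is preserved.
F → D is preserved.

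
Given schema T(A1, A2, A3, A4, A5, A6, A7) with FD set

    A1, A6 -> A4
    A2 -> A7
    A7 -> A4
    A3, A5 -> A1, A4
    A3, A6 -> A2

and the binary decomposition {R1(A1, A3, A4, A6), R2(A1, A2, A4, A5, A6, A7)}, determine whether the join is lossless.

Common attributes: R1 ∩ R2 = {A1, A4, A6}.
No dependency enlarges {A1, A4, A6}, so (A1, A4, A6)⁺ = {A1, A4, A6}.
The closure contains neither all of R1 = {A1, A3, A4, A6} nor all of R2 = {A1, A2, A4, A5, A6, A7}, so the common attributes are not a superkey of either fragment. The join is lossy.

No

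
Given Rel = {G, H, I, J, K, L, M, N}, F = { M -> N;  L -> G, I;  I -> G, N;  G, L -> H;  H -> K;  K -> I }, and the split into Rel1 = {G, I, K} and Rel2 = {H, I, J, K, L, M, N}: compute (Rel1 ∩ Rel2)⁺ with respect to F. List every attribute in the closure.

G, I, K, N

Rel1 ∩ Rel2 = {I, K}.
I → G, N applies, adding G, N
Closure: {G, I, K, N}.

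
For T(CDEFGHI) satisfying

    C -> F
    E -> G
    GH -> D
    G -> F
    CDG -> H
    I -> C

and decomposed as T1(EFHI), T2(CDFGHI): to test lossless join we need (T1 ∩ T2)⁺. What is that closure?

T1 ∩ T2 = {FHI}.
I → C applies, adding C
Closure: {CFHI}.

CFHI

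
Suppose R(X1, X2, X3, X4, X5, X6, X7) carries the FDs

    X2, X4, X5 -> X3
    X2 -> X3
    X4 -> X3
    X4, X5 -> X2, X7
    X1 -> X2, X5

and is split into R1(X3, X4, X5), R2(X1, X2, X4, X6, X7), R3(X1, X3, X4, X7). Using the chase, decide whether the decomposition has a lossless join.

Chase test. Columns are X1, X2, X3, X4, X5, X6, X7; row i has aⱼ where attribute j ∈ Ri, else bᵢⱼ.
Initial tableau (one row per fragment):
  row 1: b11 b12 a3 a4 a5 b16 b17
  row 2: a1 a2 b23 a4 b25 a6 a7
  row 3: a1 b32 a3 a4 b35 b36 a7
Rows 1 and 2 agree on X4; apply X4→X3 and equate their X3 entries.
Rows 2 and 3 agree on X1; apply X1→X2, X5 and equate their X2, X5 entries.
No row becomes fully distinguished — the join is lossy.

No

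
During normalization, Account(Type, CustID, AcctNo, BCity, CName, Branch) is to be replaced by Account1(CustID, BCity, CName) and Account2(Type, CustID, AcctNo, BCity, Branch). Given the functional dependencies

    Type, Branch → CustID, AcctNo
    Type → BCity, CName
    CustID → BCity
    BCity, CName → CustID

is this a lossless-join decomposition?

Common attributes: Account1 ∩ Account2 = {CustID, BCity}.
No dependency enlarges {CustID, BCity}, so (CustID, BCity)⁺ = {CustID, BCity}.
The closure contains neither all of Account1 = {CustID, BCity, CName} nor all of Account2 = {Type, CustID, AcctNo, BCity, Branch}, so the common attributes are not a superkey of either fragment. The join is lossy.

No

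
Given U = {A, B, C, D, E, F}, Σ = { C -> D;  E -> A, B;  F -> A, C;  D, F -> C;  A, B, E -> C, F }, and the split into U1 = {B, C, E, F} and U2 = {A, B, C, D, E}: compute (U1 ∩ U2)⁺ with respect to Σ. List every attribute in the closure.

U1 ∩ U2 = {B, C, E}.
C → D applies, adding D
E → A, B applies, adding A
A, B, E → C, F applies, adding F
Closure: {A, B, C, D, E, F}.

A, B, C, D, E, F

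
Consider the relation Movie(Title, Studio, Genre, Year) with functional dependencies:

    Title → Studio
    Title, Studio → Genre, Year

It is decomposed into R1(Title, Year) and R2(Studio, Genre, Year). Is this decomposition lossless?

No

Common attributes: R1 ∩ R2 = {Year}.
No dependency enlarges {Year}, so (Year)⁺ = {Year}.
The closure contains neither all of R1 = {Title, Year} nor all of R2 = {Studio, Genre, Year}, so the common attributes are not a superkey of either fragment. The join is lossy.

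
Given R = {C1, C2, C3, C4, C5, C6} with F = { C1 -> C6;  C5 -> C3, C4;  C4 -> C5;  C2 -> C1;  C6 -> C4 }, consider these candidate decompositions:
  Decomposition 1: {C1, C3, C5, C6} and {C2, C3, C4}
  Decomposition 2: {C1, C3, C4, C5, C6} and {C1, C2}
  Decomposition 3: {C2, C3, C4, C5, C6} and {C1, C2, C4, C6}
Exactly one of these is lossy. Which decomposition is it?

Decomposition 1: common = {C3}, closure = {C3} → lossy.
Decomposition 2: common = {C1}, closure = {C1, C3, C4, C5, C6} → lossless.
Decomposition 3: common = {C2, C4, C6}, closure = {C1, C2, C3, C4, C5, C6} → lossless.

Decomposition 1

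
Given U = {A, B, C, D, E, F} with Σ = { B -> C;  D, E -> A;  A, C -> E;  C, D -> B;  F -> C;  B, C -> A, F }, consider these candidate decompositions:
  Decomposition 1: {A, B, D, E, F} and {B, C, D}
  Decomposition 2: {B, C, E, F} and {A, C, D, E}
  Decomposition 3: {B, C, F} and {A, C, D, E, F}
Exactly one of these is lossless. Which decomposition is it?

Decomposition 1: common = {B, D}, closure = {A, B, C, D, E, F} → lossless.
Decomposition 2: common = {C, E}, closure = {C, E} → lossy.
Decomposition 3: common = {C, F}, closure = {C, F} → lossy.

Decomposition 1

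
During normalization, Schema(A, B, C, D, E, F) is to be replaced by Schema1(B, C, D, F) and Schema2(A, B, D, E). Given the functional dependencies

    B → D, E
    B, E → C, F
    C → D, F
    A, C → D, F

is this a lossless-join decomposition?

Yes

Common attributes: Schema1 ∩ Schema2 = {B, D}.
Closure of {B, D}: B → D, E applies, adding E; B, E → C, F applies, adding C, F. So (B, D)⁺ = {B, C, D, E, F}.
This closure contains every attribute of Schema1, so Schema1 ∩ Schema2 → Schema1. The join is lossless.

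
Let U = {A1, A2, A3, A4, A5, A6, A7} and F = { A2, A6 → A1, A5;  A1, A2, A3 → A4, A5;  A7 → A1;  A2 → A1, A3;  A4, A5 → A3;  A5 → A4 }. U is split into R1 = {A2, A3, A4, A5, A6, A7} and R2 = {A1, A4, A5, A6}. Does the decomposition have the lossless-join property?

Common attributes: R1 ∩ R2 = {A4, A5, A6}.
Closure of {A4, A5, A6}: A4, A5 → A3 applies, adding A3. So (A4, A5, A6)⁺ = {A3, A4, A5, A6}.
The closure contains neither all of R1 = {A2, A3, A4, A5, A6, A7} nor all of R2 = {A1, A4, A5, A6}, so the common attributes are not a superkey of either fragment. The join is lossy.

No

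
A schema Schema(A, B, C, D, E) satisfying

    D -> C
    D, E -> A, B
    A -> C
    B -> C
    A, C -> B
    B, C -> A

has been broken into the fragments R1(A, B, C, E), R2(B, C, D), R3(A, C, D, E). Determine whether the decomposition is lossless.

Chase test. Columns are A, B, C, D, E; row i has aⱼ where attribute j ∈ Ri, else bᵢⱼ.
Initial tableau (one row per fragment):
  row 1: a1 a2 a3 b14 a5
  row 2: b21 a2 a3 a4 b25
  row 3: a1 b32 a3 a4 a5
Rows 1 and 3 agree on A, C; apply A, C→B and equate their B entries.
Rows 1 and 2 agree on B, C; apply B, C→A and equate their A entries.
Row 3 is now all distinguished symbols — the join is lossless.

Yes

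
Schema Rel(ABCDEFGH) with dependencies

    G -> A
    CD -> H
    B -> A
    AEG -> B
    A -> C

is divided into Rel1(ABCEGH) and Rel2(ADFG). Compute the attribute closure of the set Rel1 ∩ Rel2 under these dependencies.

Rel1 ∩ Rel2 = {AG}.
A → C applies, adding C
Closure: {ACG}.

ACG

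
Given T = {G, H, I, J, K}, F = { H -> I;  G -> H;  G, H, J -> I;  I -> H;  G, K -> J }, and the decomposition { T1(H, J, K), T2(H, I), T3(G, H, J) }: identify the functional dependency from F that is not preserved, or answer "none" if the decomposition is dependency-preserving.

Check G, K → J: no single fragment contains all of {G, J, K}, and the restricted closure of {G, K} across the fragments never reaches {J}.
H → I is preserved.
G → H is preserved.
G, H, J → I is preserved.
I → H is preserved.

G, K -> J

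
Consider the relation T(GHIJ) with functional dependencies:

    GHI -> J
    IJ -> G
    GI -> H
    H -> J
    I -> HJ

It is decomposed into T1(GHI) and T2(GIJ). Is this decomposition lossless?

Common attributes: T1 ∩ T2 = {GI}.
Closure of {GI}: GI → H applies, adding H; H → J applies, adding J. So (GI)⁺ = {GHIJ}.
This closure contains every attribute of T1, so T1 ∩ T2 → T1. The join is lossless.

Yes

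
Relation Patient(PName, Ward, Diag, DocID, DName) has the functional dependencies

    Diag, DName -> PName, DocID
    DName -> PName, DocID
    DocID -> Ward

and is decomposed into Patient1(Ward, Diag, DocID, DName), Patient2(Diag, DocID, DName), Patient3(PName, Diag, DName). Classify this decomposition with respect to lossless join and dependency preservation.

Lossless test (chase): Rows 1 and 2 agree on Diag, DName; apply Diag, DName→PName, DocID and equate their PName, DocID entries. Rows 1 and 3 agree on Diag, DName; apply Diag, DName→PName, DocID and equate their PName, DocID entries. Rows 1 and 2 agree on DocID; apply DocID→Ward and equate their Ward entries. Rows 1 and 3 agree on DocID; apply DocID→Ward and equate their Ward entries. Row 1 is now all distinguished symbols — the join is lossless.
Dependency preservation: Diag, DName → PName, DocID; DName → PName, DocID are not contained in any single fragment, but the restricted closure of each left-hand side across the fragments still reaches the right-hand side; the remaining FDs each lie inside some fragment. All dependencies are preserved.

lossless and dependency-preserving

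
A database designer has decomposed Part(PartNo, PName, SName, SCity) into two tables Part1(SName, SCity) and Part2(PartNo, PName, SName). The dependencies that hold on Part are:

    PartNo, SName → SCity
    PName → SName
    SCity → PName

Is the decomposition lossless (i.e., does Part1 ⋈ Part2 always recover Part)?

Common attributes: Part1 ∩ Part2 = {SName}.
No dependency enlarges {SName}, so (SName)⁺ = {SName}.
The closure contains neither all of Part1 = {SName, SCity} nor all of Part2 = {PartNo, PName, SName}, so the common attributes are not a superkey of either fragment. The join is lossy.

No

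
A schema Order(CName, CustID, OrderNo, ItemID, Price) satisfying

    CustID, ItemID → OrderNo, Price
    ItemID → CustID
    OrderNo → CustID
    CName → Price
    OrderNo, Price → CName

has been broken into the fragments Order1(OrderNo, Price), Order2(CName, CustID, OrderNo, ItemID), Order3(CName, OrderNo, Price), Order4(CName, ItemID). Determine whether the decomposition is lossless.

Yes

Chase test. Columns are CName, CustID, OrderNo, ItemID, Price; row i has aⱼ where attribute j ∈ Orderi, else bᵢⱼ.
Initial tableau (one row per fragment):
  row 1: b11 b12 a3 b14 a5
  row 2: a1 a2 a3 a4 b25
  row 3: a1 b32 a3 b34 a5
  row 4: a1 b42 b43 a4 b45
Rows 2 and 4 agree on ItemID; apply ItemID→CustID and equate their CustID entries.
Rows 1 and 2 agree on OrderNo; apply OrderNo→CustID and equate their CustID entries.
Rows 1 and 3 agree on OrderNo; apply OrderNo→CustID and equate their CustID entries.
Rows 2 and 3 agree on CName; apply CName→Price and equate their Price entries.
Rows 2 and 4 agree on CName; apply CName→Price and equate their Price entries.
Rows 1 and 2 agree on OrderNo, Price; apply OrderNo, Price→CName and equate their CName entries.
Rows 2 and 4 agree on CustID, ItemID; apply CustID, ItemID→OrderNo, Price and equate their OrderNo, Price entries.
Row 2 is now all distinguished symbols — the join is lossless.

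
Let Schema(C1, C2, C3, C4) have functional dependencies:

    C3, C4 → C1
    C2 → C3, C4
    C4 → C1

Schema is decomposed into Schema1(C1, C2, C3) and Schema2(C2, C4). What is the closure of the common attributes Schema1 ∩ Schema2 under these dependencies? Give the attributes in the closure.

C1, C2, C3, C4

Schema1 ∩ Schema2 = {C2}.
C2 → C3, C4 applies, adding C3, C4
C4 → C1 applies, adding C1
Closure: {C1, C2, C3, C4}.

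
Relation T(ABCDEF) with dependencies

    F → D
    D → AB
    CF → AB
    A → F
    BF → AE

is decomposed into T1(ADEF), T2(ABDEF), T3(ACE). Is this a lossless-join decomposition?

Chase test. Columns are ABCDEF; row i has aⱼ where attribute j ∈ Ti, else bᵢⱼ.
Initial tableau (one row per fragment):
  row 1: a1 b12 b13 a4 a5 a6
  row 2: a1 a2 b23 a4 a5 a6
  row 3: a1 b32 a3 b34 a5 b36
Rows 1 and 2 agree on D; apply D→AB and equate their AB entries.
Rows 1 and 3 agree on A; apply A→F and equate their F entries.
Rows 1 and 3 agree on F; apply F→D and equate their D entries.
Rows 1 and 3 agree on D; apply D→AB and equate their AB entries.
Row 3 is now all distinguished symbols — the join is lossless.

Yes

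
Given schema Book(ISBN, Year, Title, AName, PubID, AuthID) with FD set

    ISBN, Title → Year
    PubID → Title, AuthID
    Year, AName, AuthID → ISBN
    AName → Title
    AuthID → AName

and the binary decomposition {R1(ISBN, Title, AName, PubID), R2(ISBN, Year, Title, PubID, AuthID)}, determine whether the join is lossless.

Common attributes: R1 ∩ R2 = {ISBN, Title, PubID}.
Closure of {ISBN, Title, PubID}: ISBN, Title → Year applies, adding Year; PubID → Title, AuthID applies, adding AuthID; AuthID → AName applies, adding AName. So (ISBN, Title, PubID)⁺ = {ISBN, Year, Title, AName, PubID, AuthID}.
This closure contains every attribute of R1, so R1 ∩ R2 → R1. The join is lossless.

Yes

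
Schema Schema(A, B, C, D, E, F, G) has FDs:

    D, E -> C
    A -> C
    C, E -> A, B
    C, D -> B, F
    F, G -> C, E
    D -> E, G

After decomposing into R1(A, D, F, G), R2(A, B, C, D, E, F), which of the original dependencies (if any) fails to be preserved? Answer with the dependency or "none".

Check F, G → C, E: no single fragment contains all of {C, E, F, G}, and the restricted closure of {F, G} across the fragments never reaches {C, E}.
D, E → C is preserved.
A → C is preserved.
C, E → A, B is preserved.
C, D → B, F is preserved.
D → E, G is preserved.

F, G -> C, E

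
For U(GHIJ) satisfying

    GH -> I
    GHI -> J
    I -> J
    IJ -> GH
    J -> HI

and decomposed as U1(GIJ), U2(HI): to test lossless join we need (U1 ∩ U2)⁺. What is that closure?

GHIJ

U1 ∩ U2 = {I}.
I → J applies, adding J
IJ → GH applies, adding GH
Closure: {GHIJ}.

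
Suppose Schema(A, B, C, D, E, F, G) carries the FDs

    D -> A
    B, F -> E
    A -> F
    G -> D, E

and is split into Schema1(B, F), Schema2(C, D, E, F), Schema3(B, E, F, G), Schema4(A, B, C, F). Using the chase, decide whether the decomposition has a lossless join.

No

Chase test. Columns are A, B, C, D, E, F, G; row i has aⱼ where attribute j ∈ Schemai, else bᵢⱼ.
Initial tableau (one row per fragment):
  row 1: b11 a2 b13 b14 b15 a6 b17
  row 2: b21 b22 a3 a4 a5 a6 b27
  row 3: b31 a2 b33 b34 a5 a6 a7
  row 4: a1 a2 a3 b44 b45 a6 b47
Rows 1 and 3 agree on B, F; apply B, F→E and equate their E entries.
Rows 1 and 4 agree on B, F; apply B, F→E and equate their E entries.
No row becomes fully distinguished — the join is lossy.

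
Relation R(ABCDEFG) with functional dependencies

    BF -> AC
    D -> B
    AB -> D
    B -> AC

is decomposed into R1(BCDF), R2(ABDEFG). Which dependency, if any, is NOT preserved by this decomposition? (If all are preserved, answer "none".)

none

BF → AC: restricted closure across fragments reaches AC.
D → B lies within R1.
AB → D lies within R2.
B → AC: restricted closure across fragments reaches AC.
Every dependency is enforceable on the fragments, so the decomposition is dependency-preserving.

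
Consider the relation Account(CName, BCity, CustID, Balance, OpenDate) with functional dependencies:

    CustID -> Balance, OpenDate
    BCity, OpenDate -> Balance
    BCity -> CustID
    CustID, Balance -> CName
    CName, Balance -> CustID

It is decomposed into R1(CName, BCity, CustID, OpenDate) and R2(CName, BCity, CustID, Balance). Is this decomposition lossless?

Yes

Common attributes: R1 ∩ R2 = {CName, BCity, CustID}.
Closure of {CName, BCity, CustID}: CustID → Balance, OpenDate applies, adding Balance, OpenDate. So (CName, BCity, CustID)⁺ = {CName, BCity, CustID, Balance, OpenDate}.
This closure contains every attribute of R1, so R1 ∩ R2 → R1. The join is lossless.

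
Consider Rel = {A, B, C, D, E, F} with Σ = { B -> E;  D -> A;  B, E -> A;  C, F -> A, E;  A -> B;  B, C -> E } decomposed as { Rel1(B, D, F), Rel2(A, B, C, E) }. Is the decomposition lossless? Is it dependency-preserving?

Lossless test: (B)⁺ = {A, B, E}, which is a superkey of neither fragment — lossy.
Dependency preservation: the restricted closure of {C, F} across the fragments never reaches {A, E}, so C, F → A, E cannot be enforced without a join — not preserved.

lossy and not dependency-preserving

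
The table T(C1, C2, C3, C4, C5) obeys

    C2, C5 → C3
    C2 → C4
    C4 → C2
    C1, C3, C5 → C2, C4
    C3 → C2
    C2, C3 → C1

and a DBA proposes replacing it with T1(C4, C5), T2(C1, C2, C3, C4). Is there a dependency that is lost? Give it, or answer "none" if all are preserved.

Check C2, C5 → C3: no single fragment contains all of {C2, C3, C5}, and the restricted closure of {C2, C5} across the fragments never reaches {C3}.
C2 → C4 is preserved.
C4 → C2 is preserved.
C1, C3, C5 → C2, C4 is preserved.
C3 → C2 is preserved.
C2, C3 → C1 is preserved.

C2, C5 → C3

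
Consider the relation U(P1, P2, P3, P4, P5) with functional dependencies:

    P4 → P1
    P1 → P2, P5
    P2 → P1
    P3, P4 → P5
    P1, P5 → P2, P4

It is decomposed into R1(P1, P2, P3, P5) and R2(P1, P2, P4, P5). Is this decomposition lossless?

Yes

Common attributes: R1 ∩ R2 = {P1, P2, P5}.
Closure of {P1, P2, P5}: P1, P5 → P2, P4 applies, adding P4. So (P1, P2, P5)⁺ = {P1, P2, P4, P5}.
This closure contains every attribute of R2, so R1 ∩ R2 → R2. The join is lossless.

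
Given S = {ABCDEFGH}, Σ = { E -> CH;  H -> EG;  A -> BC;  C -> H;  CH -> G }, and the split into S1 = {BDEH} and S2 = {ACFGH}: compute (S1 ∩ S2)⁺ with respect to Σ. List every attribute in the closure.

CEGH

S1 ∩ S2 = {H}.
H → EG applies, adding EG
E → CH applies, adding C
Closure: {CEGH}.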